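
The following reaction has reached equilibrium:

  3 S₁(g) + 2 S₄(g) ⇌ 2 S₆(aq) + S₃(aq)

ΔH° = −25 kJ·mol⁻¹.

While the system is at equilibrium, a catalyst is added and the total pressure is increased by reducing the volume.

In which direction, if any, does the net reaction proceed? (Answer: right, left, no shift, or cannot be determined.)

right

A catalyst speeds both forward and reverse rates equally; it changes neither Q nor K — no shift from this change.
Gas moles: reactants 5, products 0 (Δn_gas = -5). Compression shifts the system toward the side with fewer moles of gas — to the right.
Only the nonzero effect(s) matter; the net shift is to the right.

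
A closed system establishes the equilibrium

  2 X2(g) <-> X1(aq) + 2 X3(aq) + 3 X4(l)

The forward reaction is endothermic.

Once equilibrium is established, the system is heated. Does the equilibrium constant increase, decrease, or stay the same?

K depends on temperature via the van 't Hoff relation. The forward reaction is endothermic, so raising T increases K.

increases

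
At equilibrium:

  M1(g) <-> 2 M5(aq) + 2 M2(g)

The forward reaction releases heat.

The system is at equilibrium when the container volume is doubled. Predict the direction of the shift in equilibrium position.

right

Gas moles: reactants 1, products 2 (Δn_gas = +1). Expansion shifts the system toward the side with more moles of gas — to the right.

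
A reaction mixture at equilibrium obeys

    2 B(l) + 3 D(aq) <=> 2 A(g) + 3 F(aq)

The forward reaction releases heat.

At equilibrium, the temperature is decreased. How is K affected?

K depends on temperature via the van 't Hoff relation. The forward reaction is exothermic, so lowering T increases K.

increases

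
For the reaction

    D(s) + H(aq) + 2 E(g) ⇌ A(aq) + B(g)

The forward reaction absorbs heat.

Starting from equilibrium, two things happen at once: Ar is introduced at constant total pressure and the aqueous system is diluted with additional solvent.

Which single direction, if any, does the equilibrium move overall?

Adding inert gas at constant total pressure expands the volume and lowers every reacting partial pressure. With Δn_gas = 1 − 2 = -1, Q moves away from K toward the side with fewer gas moles, so the system shifts toward the side with more gas moles — to the left.
Dilution scales every aqueous concentration by the same factor. Δn_aq = 1 − 1 = 0, so Q is unchanged — no shift.
Only the nonzero effect(s) matter; the net shift is to the left.

left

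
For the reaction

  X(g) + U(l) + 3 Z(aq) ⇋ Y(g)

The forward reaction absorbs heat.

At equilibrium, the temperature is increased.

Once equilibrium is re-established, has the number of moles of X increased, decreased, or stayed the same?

decreases

The forward reaction is endothermic. Raising T favours the endothermic direction — shift to the right.
The net shift is to the right. X is a reactant, so its amount decreases.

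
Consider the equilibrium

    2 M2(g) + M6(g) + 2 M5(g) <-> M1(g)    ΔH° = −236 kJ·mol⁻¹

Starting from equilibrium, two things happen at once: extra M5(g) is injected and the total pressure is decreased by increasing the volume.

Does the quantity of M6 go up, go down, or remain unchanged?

cannot be determined

Adding M5 (g), a reactant, drives the reaction to the right.
Gas moles: reactants 5, products 1 (Δn_gas = -4). Expansion shifts the system toward the side with more moles of gas — to the left.
The two effects oppose each other, so the net shift — and hence the change in M6 — cannot be determined from the given information.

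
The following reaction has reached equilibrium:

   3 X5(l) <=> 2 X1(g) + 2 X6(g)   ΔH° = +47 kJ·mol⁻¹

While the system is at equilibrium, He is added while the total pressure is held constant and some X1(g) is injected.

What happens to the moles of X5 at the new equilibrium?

cannot be determined

Adding inert gas at constant total pressure expands the volume and lowers every reacting partial pressure. With Δn_gas = 4 − 0 = +4, Q moves away from K toward the side with fewer gas moles, so the system shifts toward the side with more gas moles — to the right.
Adding X1 (g), a product, drives the reaction to the left.
The two effects oppose each other, so the net shift — and hence the change in X5 — cannot be determined from the given information.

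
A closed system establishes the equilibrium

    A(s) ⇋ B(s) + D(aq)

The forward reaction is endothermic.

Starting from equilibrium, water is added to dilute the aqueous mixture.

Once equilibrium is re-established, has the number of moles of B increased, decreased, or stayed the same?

increases

Dilution lowers every aqueous concentration by the same factor. Δn_aq = 1 − 0 = +1, so the system shifts toward the side with more dissolved moles — to the right.
The net shift is to the right. B is a product, so its amount increases.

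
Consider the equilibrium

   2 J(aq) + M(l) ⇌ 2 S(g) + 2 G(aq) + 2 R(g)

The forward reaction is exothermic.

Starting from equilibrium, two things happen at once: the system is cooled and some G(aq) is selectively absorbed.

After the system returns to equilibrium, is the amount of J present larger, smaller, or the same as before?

The forward reaction is exothermic. Lowering T favours the exothermic direction — shift to the right.
Removing G (aq), a product, drives the reaction to the right.
The net shift is to the right. J is a reactant, so its amount decreases.

decreases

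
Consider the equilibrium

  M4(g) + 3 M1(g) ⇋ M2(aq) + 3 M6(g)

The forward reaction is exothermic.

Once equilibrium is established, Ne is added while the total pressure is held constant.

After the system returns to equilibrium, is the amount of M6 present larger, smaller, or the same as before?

decreases

Adding inert gas at constant total pressure expands the volume and lowers every reacting partial pressure. With Δn_gas = 3 − 4 = -1, Q moves away from K toward the side with fewer gas moles, so the system shifts toward the side with more gas moles — to the left.
The net shift is to the left. M6 is a product, so its amount decreases.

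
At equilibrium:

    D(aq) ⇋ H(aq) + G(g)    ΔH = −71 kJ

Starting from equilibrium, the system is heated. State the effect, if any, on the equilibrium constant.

K depends on temperature via the van 't Hoff relation. The forward reaction is exothermic, so raising T decreases K.

decreases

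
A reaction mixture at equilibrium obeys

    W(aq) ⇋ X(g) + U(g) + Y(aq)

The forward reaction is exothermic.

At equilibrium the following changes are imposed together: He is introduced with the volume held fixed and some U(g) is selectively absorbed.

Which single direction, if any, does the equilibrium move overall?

At constant volume, adding an inert gas leaves every reacting species' partial pressure unchanged, so Q is unchanged — no shift from this change.
Removing U (g), a product, drives the reaction to the right.
Only the nonzero effect(s) matter; the net shift is to the right.

right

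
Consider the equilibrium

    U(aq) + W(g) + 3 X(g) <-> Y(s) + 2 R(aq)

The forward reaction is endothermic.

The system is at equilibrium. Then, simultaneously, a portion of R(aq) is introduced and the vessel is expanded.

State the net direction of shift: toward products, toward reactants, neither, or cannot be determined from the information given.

left

Adding R (aq), a product, drives the reaction to the left.
Gas moles: reactants 4, products 0 (Δn_gas = -4). Expansion shifts the system toward the side with more moles of gas — to the left.
All effects act in the same direction — net shift to the left.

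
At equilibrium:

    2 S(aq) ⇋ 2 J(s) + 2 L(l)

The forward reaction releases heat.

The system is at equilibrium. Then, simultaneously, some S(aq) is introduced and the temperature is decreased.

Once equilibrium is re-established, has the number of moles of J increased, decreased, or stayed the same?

increases

Adding S (aq), a reactant, drives the reaction to the right.
The forward reaction is exothermic. Lowering T favours the exothermic direction — shift to the right.
The net shift is to the right. J is a product, so its amount increases.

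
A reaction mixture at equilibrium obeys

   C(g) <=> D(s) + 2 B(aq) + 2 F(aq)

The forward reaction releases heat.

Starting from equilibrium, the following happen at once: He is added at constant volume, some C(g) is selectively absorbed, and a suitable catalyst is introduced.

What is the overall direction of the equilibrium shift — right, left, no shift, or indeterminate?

left

At constant volume, adding an inert gas leaves every reacting species' partial pressure unchanged, so Q is unchanged — no shift from this change.
Removing C (g), a reactant, drives the reaction to the left.
A catalyst speeds both forward and reverse rates equally; it changes neither Q nor K — no shift from this change.
Only the nonzero effect(s) matter; the net shift is to the left.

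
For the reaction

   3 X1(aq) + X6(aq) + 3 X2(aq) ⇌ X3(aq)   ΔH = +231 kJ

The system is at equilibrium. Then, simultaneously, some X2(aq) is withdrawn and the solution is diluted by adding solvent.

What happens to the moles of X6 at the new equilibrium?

increases

Removing X2 (aq), a reactant, drives the reaction to the left.
Dilution lowers every aqueous concentration by the same factor. Δn_aq = 1 − 7 = -6, so the system shifts toward the side with more dissolved moles — to the left.
The net shift is to the left. X6 is a reactant, so its amount increases.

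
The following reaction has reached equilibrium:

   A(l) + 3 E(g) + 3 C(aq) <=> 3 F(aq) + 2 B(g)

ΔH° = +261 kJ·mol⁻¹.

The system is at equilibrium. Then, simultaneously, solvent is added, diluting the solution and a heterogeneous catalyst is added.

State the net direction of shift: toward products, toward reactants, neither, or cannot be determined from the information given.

no shift

Dilution scales every aqueous concentration by the same factor. Δn_aq = 3 − 3 = 0, so Q is unchanged — no shift.
A catalyst speeds both forward and reverse rates equally; it changes neither Q nor K — no shift from this change.
None of the changes alters Q relative to K, so there is no net shift.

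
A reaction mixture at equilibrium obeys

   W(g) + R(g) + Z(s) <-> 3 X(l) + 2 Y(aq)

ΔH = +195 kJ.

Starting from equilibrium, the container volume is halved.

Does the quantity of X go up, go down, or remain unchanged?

Gas moles: reactants 2, products 0 (Δn_gas = -2). Compression shifts the system toward the side with fewer moles of gas — to the right.
The net shift is to the right. X is a product, so its amount increases.

increases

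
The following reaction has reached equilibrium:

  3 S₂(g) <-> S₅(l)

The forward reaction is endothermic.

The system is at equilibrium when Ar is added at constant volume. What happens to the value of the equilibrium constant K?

The equilibrium constant depends only on temperature. This perturbation changes neither the position of equilibrium nor K.

unchanged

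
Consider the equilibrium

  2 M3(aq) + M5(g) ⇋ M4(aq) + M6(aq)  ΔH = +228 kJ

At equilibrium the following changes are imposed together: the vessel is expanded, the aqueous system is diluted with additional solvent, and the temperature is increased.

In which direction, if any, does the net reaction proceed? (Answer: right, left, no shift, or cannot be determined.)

Gas moles: reactants 1, products 0 (Δn_gas = -1). Expansion shifts the system toward the side with more moles of gas — to the left.
Dilution scales every aqueous concentration by the same factor. Δn_aq = 2 − 2 = 0, so Q is unchanged — no shift.
The forward reaction is endothermic. Raising T favours the endothermic direction — shift to the right.
The individual effects push in opposite directions; without quantitative information the net direction cannot be determined.

cannot be determined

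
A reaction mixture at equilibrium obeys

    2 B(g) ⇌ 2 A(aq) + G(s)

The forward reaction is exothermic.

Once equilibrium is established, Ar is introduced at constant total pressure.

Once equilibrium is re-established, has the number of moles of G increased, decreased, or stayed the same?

Adding inert gas at constant total pressure expands the volume and lowers every reacting partial pressure. With Δn_gas = 0 − 2 = -2, Q moves away from K toward the side with fewer gas moles, so the system shifts toward the side with more gas moles — to the left.
The net shift is to the left. G is a product, so its amount decreases.

decreases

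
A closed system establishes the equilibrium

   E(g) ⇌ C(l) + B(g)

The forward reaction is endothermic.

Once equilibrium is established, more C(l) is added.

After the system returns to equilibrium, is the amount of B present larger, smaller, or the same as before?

C is a pure liquid; its activity is 1 regardless of amount, so Q is unaffected — no shift from this change.
No net shift occurs, so the amount of B is unchanged.

unchanged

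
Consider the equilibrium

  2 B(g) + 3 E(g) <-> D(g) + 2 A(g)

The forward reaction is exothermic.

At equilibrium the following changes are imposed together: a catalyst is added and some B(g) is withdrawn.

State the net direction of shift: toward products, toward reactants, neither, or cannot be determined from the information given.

A catalyst speeds both forward and reverse rates equally; it changes neither Q nor K — no shift from this change.
Removing B (g), a reactant, drives the reaction to the left.
Only the nonzero effect(s) matter; the net shift is to the left.

left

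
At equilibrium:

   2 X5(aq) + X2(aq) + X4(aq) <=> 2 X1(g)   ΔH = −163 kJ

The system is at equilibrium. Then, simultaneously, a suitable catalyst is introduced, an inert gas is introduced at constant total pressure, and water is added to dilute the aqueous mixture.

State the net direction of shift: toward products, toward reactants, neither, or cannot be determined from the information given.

A catalyst speeds both forward and reverse rates equally; it changes neither Q nor K — no shift from this change.
Adding inert gas at constant total pressure expands the volume and lowers every reacting partial pressure. With Δn_gas = 2 − 0 = +2, Q moves away from K toward the side with fewer gas moles, so the system shifts toward the side with more gas moles — to the right.
Dilution lowers every aqueous concentration by the same factor. Δn_aq = 0 − 4 = -4, so the system shifts toward the side with more dissolved moles — to the left.
The individual effects push in opposite directions; without quantitative information the net direction cannot be determined.

cannot be determined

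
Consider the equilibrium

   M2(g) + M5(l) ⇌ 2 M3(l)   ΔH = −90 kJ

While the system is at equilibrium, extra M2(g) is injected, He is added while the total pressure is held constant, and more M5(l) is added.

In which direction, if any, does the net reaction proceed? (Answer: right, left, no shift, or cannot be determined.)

Adding M2 (g), a reactant, drives the reaction to the right.
Adding inert gas at constant total pressure expands the volume and lowers every reacting partial pressure. With Δn_gas = 0 − 1 = -1, Q moves away from K toward the side with fewer gas moles, so the system shifts toward the side with more gas moles — to the left.
M5 is a pure liquid; its activity is 1 regardless of amount, so Q is unaffected — no shift from this change.
The individual effects push in opposite directions; without quantitative information the net direction cannot be determined.

cannot be determined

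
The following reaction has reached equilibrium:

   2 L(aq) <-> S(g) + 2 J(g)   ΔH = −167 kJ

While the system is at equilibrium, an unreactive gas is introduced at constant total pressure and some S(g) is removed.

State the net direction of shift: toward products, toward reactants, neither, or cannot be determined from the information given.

right

Adding inert gas at constant total pressure expands the volume and lowers every reacting partial pressure. With Δn_gas = 3 − 0 = +3, Q moves away from K toward the side with fewer gas moles, so the system shifts toward the side with more gas moles — to the right.
Removing S (g), a product, drives the reaction to the right.
All effects act in the same direction — net shift to the right.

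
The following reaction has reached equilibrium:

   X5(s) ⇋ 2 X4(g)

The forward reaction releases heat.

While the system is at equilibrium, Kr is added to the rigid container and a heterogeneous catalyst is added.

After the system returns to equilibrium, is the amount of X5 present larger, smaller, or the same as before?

At constant volume, adding an inert gas leaves every reacting species' partial pressure unchanged, so Q is unchanged — no shift from this change.
A catalyst speeds both forward and reverse rates equally; it changes neither Q nor K — no shift from this change.
No net shift occurs, so the amount of X5 is unchanged.

unchanged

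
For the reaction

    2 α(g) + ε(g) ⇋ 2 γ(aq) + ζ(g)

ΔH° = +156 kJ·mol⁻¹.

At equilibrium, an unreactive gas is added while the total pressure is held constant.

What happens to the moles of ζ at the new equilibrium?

Adding inert gas at constant total pressure expands the volume and lowers every reacting partial pressure. With Δn_gas = 1 − 3 = -2, Q moves away from K toward the side with fewer gas moles, so the system shifts toward the side with more gas moles — to the left.
The net shift is to the left. ζ is a product, so its amount decreases.

decreases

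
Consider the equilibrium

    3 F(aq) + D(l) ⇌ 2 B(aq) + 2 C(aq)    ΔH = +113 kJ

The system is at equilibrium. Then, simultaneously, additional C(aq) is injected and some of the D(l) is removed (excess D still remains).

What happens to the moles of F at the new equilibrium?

Adding C (aq), a product, drives the reaction to the left.
D is a pure liquid; its activity is 1 regardless of amount, so Q is unaffected — no shift from this change.
The net shift is to the left. F is a reactant, so its amount increases.

increases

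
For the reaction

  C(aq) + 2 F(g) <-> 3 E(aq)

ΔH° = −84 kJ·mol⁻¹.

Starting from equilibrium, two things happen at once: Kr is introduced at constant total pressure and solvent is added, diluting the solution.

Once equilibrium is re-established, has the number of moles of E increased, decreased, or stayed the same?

Adding inert gas at constant total pressure expands the volume and lowers every reacting partial pressure. With Δn_gas = 0 − 2 = -2, Q moves away from K toward the side with fewer gas moles, so the system shifts toward the side with more gas moles — to the left.
Dilution lowers every aqueous concentration by the same factor. Δn_aq = 3 − 1 = +2, so the system shifts toward the side with more dissolved moles — to the right.
The two effects oppose each other, so the net shift — and hence the change in E — cannot be determined from the given information.

cannot be determined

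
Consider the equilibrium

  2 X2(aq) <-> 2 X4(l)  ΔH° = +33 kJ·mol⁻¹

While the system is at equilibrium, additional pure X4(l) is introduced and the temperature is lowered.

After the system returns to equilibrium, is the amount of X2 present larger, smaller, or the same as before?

increases

X4 is a pure liquid; its activity is 1 regardless of amount, so Q is unaffected — no shift from this change.
The forward reaction is endothermic. Lowering T favours the exothermic direction — shift to the left.
The net shift is to the left. X2 is a reactant, so its amount increases.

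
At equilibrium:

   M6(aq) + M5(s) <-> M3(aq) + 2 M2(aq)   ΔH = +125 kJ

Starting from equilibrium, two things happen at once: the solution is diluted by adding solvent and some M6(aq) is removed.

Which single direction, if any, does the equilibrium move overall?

cannot be determined

Dilution lowers every aqueous concentration by the same factor. Δn_aq = 3 − 1 = +2, so the system shifts toward the side with more dissolved moles — to the right.
Removing M6 (aq), a reactant, drives the reaction to the left.
The individual effects push in opposite directions; without quantitative information the net direction cannot be determined.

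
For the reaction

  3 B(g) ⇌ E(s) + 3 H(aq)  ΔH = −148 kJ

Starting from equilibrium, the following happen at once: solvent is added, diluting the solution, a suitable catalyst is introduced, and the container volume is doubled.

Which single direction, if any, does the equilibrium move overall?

Dilution lowers every aqueous concentration by the same factor. Δn_aq = 3 − 0 = +3, so the system shifts toward the side with more dissolved moles — to the right.
A catalyst speeds both forward and reverse rates equally; it changes neither Q nor K — no shift from this change.
Gas moles: reactants 3, products 0 (Δn_gas = -3). Expansion shifts the system toward the side with more moles of gas — to the left.
The individual effects push in opposite directions; without quantitative information the net direction cannot be determined.

cannot be determined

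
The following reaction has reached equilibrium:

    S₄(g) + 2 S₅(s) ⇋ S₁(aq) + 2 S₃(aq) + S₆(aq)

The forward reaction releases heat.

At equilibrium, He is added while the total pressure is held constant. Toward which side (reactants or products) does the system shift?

left

Adding inert gas at constant total pressure expands the volume and lowers every reacting partial pressure. With Δn_gas = 0 − 1 = -1, Q moves away from K toward the side with fewer gas moles, so the system shifts toward the side with more gas moles — to the left.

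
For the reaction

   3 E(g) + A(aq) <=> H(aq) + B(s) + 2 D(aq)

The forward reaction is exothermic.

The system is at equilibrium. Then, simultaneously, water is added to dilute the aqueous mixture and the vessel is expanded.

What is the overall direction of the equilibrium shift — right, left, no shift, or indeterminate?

Dilution lowers every aqueous concentration by the same factor. Δn_aq = 3 − 1 = +2, so the system shifts toward the side with more dissolved moles — to the right.
Gas moles: reactants 3, products 0 (Δn_gas = -3). Expansion shifts the system toward the side with more moles of gas — to the left.
The individual effects push in opposite directions; without quantitative information the net direction cannot be determined.

cannot be determined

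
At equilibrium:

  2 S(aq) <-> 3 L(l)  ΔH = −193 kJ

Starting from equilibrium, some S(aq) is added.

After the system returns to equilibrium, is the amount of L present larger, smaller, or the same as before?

Adding S (aq), a reactant, drives the reaction to the right.
The net shift is to the right. L is a product, so its amount increases.

increases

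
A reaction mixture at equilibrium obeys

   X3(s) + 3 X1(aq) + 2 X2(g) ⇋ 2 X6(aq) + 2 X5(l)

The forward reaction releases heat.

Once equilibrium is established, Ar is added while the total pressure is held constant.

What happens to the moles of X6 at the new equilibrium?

decreases

Adding inert gas at constant total pressure expands the volume and lowers every reacting partial pressure. With Δn_gas = 0 − 2 = -2, Q moves away from K toward the side with fewer gas moles, so the system shifts toward the side with more gas moles — to the left.
The net shift is to the left. X6 is a product, so its amount decreases.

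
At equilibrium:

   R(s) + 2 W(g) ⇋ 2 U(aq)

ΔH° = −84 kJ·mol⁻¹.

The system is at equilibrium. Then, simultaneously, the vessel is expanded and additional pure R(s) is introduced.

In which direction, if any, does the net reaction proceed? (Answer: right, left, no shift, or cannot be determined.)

Gas moles: reactants 2, products 0 (Δn_gas = -2). Expansion shifts the system toward the side with more moles of gas — to the left.
R is a pure solid; its activity is 1 regardless of amount, so Q is unaffected — no shift from this change.
Only the nonzero effect(s) matter; the net shift is to the left.

left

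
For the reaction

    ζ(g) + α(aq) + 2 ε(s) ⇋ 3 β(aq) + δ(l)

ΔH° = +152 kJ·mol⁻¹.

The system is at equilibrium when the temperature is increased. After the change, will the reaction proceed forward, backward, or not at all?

The forward reaction is endothermic. Raising T favours the endothermic direction — shift to the right.

right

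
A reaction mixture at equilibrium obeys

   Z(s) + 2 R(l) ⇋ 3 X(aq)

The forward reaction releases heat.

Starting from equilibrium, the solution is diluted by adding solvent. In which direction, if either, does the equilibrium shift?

Dilution lowers every aqueous concentration by the same factor. Δn_aq = 3 − 0 = +3, so the system shifts toward the side with more dissolved moles — to the right.

right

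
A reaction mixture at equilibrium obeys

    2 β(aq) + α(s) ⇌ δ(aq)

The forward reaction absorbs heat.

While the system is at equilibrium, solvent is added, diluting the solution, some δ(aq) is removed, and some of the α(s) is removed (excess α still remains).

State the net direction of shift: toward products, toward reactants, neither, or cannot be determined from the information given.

cannot be determined

Dilution lowers every aqueous concentration by the same factor. Δn_aq = 1 − 2 = -1, so the system shifts toward the side with more dissolved moles — to the left.
Removing δ (aq), a product, drives the reaction to the right.
α is a pure solid; its activity is 1 regardless of amount, so Q is unaffected — no shift from this change.
The individual effects push in opposite directions; without quantitative information the net direction cannot be determined.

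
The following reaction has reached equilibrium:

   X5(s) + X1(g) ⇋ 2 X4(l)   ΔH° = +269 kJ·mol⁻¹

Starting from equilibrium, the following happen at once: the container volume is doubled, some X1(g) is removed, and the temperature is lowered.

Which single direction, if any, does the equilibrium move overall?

left

Gas moles: reactants 1, products 0 (Δn_gas = -1). Expansion shifts the system toward the side with more moles of gas — to the left.
Removing X1 (g), a reactant, drives the reaction to the left.
The forward reaction is endothermic. Lowering T favours the exothermic direction — shift to the left.
All effects act in the same direction — net shift to the left.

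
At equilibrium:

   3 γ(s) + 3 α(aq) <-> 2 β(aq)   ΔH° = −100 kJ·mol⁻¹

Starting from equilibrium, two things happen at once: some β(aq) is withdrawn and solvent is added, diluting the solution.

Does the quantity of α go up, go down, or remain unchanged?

cannot be determined

Removing β (aq), a product, drives the reaction to the right.
Dilution lowers every aqueous concentration by the same factor. Δn_aq = 2 − 3 = -1, so the system shifts toward the side with more dissolved moles — to the left.
The two effects oppose each other, so the net shift — and hence the change in α — cannot be determined from the given information.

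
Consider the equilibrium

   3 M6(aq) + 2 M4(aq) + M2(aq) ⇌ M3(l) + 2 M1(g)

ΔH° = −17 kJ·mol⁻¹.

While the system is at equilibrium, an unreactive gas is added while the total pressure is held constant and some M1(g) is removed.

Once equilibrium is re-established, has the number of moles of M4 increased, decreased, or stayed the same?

Adding inert gas at constant total pressure expands the volume and lowers every reacting partial pressure. With Δn_gas = 2 − 0 = +2, Q moves away from K toward the side with fewer gas moles, so the system shifts toward the side with more gas moles — to the right.
Removing M1 (g), a product, drives the reaction to the right.
The net shift is to the right. M4 is a reactant, so its amount decreases.

decreases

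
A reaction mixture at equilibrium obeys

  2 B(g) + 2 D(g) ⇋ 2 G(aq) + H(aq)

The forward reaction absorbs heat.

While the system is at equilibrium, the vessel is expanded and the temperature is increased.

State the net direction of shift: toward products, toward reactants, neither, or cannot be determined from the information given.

Gas moles: reactants 4, products 0 (Δn_gas = -4). Expansion shifts the system toward the side with more moles of gas — to the left.
The forward reaction is endothermic. Raising T favours the endothermic direction — shift to the right.
The individual effects push in opposite directions; without quantitative information the net direction cannot be determined.

cannot be determined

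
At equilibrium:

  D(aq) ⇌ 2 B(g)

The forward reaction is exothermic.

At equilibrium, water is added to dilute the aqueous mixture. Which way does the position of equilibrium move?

left

Dilution lowers every aqueous concentration by the same factor. Δn_aq = 0 − 1 = -1, so the system shifts toward the side with more dissolved moles — to the left.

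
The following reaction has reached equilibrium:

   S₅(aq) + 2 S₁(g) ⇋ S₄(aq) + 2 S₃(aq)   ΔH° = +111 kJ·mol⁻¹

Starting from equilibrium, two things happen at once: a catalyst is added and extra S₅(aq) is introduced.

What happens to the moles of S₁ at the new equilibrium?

A catalyst speeds both forward and reverse rates equally; it changes neither Q nor K — no shift from this change.
Adding S₅ (aq), a reactant, drives the reaction to the right.
The net shift is to the right. S₁ is a reactant, so its amount decreases.

decreases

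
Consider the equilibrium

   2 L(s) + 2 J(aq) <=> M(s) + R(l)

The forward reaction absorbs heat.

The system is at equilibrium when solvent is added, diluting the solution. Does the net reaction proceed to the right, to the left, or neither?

left

Dilution lowers every aqueous concentration by the same factor. Δn_aq = 0 − 2 = -2, so the system shifts toward the side with more dissolved moles — to the left.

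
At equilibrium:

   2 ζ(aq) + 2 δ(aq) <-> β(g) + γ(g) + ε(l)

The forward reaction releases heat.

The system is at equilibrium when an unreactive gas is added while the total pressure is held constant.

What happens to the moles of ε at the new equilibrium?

increases

Adding inert gas at constant total pressure expands the volume and lowers every reacting partial pressure. With Δn_gas = 2 − 0 = +2, Q moves away from K toward the side with fewer gas moles, so the system shifts toward the side with more gas moles — to the right.
The net shift is to the right. ε is a product, so its amount increases.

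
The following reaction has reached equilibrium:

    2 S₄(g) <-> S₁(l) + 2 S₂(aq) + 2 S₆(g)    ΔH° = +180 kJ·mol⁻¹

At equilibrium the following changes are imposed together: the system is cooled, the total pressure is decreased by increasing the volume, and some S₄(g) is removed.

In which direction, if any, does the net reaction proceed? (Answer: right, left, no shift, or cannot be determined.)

The forward reaction is endothermic. Lowering T favours the exothermic direction — shift to the left.
Gas moles: reactants 2, products 2. Δn_gas = 0, so a volume change leaves Q equal to K — no shift from this change.
Removing S₄ (g), a reactant, drives the reaction to the left.
Only the nonzero effect(s) matter; the net shift is to the left.

left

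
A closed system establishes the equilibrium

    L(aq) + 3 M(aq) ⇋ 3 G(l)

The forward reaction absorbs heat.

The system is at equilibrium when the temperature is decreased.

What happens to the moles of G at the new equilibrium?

decreases

The forward reaction is endothermic. Lowering T favours the exothermic direction — shift to the left.
The net shift is to the left. G is a product, so its amount decreases.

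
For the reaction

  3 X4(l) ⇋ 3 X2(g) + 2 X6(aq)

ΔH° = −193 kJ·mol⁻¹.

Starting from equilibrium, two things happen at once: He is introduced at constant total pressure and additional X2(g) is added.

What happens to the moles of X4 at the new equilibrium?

Adding inert gas at constant total pressure expands the volume and lowers every reacting partial pressure. With Δn_gas = 3 − 0 = +3, Q moves away from K toward the side with fewer gas moles, so the system shifts toward the side with more gas moles — to the right.
Adding X2 (g), a product, drives the reaction to the left.
The two effects oppose each other, so the net shift — and hence the change in X4 — cannot be determined from the given information.

cannot be determined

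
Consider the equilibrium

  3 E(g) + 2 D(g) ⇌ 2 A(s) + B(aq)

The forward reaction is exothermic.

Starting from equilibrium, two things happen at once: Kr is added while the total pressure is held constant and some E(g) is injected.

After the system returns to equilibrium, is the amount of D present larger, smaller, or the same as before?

cannot be determined

Adding inert gas at constant total pressure expands the volume and lowers every reacting partial pressure. With Δn_gas = 0 − 5 = -5, Q moves away from K toward the side with fewer gas moles, so the system shifts toward the side with more gas moles — to the left.
Adding E (g), a reactant, drives the reaction to the right.
The two effects oppose each other, so the net shift — and hence the change in D — cannot be determined from the given information.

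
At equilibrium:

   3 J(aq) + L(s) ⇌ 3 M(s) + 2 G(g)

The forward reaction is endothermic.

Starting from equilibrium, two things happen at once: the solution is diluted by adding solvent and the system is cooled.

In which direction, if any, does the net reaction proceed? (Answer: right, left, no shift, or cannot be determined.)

Dilution lowers every aqueous concentration by the same factor. Δn_aq = 0 − 3 = -3, so the system shifts toward the side with more dissolved moles — to the left.
The forward reaction is endothermic. Lowering T favours the exothermic direction — shift to the left.
All effects act in the same direction — net shift to the left.

left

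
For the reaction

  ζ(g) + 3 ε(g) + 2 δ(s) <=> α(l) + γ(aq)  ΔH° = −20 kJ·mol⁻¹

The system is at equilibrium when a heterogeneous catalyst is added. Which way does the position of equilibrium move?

no shift

A catalyst speeds both forward and reverse rates equally; it changes neither Q nor K — no shift from this change.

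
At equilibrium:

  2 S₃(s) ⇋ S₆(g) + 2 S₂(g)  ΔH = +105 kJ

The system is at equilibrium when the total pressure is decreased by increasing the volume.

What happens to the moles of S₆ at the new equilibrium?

increases

Gas moles: reactants 0, products 3 (Δn_gas = +3). Expansion shifts the system toward the side with more moles of gas — to the right.
The net shift is to the right. S₆ is a product, so its amount increases.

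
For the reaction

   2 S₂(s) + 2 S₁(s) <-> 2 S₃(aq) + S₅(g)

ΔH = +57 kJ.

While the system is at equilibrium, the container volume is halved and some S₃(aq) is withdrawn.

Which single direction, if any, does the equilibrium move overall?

cannot be determined

Gas moles: reactants 0, products 1 (Δn_gas = +1). Compression shifts the system toward the side with fewer moles of gas — to the left.
Removing S₃ (aq), a product, drives the reaction to the right.
The individual effects push in opposite directions; without quantitative information the net direction cannot be determined.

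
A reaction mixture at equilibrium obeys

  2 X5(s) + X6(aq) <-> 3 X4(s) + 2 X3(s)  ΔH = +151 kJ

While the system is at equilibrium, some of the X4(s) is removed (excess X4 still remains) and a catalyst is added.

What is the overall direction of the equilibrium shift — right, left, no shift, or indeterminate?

X4 is a pure solid; its activity is 1 regardless of amount, so Q is unaffected — no shift from this change.
A catalyst speeds both forward and reverse rates equally; it changes neither Q nor K — no shift from this change.
None of the changes alters Q relative to K, so there is no net shift.

no shift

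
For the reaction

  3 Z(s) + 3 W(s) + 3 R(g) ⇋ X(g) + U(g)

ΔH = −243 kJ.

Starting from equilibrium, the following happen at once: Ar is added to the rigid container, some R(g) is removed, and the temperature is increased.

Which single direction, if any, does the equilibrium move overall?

At constant volume, adding an inert gas leaves every reacting species' partial pressure unchanged, so Q is unchanged — no shift from this change.
Removing R (g), a reactant, drives the reaction to the left.
The forward reaction is exothermic. Raising T favours the endothermic direction — shift to the left.
Only the nonzero effect(s) matter; the net shift is to the left.

left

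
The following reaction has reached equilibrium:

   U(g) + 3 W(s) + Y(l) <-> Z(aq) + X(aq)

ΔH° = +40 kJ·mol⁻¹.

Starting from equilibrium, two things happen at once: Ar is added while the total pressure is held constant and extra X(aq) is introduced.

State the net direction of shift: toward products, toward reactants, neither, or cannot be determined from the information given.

left

Adding inert gas at constant total pressure expands the volume and lowers every reacting partial pressure. With Δn_gas = 0 − 1 = -1, Q moves away from K toward the side with fewer gas moles, so the system shifts toward the side with more gas moles — to the left.
Adding X (aq), a product, drives the reaction to the left.
All effects act in the same direction — net shift to the left.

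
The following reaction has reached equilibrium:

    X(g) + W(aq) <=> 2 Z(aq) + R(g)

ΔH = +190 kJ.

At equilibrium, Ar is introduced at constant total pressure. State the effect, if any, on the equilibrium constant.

The equilibrium constant depends only on temperature. This perturbation changes neither the position of equilibrium nor K.

unchanged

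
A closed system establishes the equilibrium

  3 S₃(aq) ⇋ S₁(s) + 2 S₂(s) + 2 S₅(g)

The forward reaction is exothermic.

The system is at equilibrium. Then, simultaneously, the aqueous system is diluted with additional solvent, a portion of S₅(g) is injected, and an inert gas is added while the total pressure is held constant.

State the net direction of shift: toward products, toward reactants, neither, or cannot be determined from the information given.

cannot be determined

Dilution lowers every aqueous concentration by the same factor. Δn_aq = 0 − 3 = -3, so the system shifts toward the side with more dissolved moles — to the left.
Adding S₅ (g), a product, drives the reaction to the left.
Adding inert gas at constant total pressure expands the volume and lowers every reacting partial pressure. With Δn_gas = 2 − 0 = +2, Q moves away from K toward the side with fewer gas moles, so the system shifts toward the side with more gas moles — to the right.
The individual effects push in opposite directions; without quantitative information the net direction cannot be determined.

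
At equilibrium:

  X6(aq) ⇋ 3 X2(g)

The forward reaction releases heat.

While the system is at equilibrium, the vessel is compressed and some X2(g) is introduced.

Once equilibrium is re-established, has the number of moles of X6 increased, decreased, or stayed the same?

Gas moles: reactants 0, products 3 (Δn_gas = +3). Compression shifts the system toward the side with fewer moles of gas — to the left.
Adding X2 (g), a product, drives the reaction to the left.
The net shift is to the left. X6 is a reactant, so its amount increases.

increases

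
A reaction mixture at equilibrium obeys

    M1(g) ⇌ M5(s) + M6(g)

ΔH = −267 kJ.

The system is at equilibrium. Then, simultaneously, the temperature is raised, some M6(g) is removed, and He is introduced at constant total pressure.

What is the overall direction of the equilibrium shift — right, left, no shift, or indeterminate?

The forward reaction is exothermic. Raising T favours the endothermic direction — shift to the left.
Removing M6 (g), a product, drives the reaction to the right.
Adding inert gas at constant total pressure expands the volume, scaling every reacting partial pressure by the same factor. Δn_gas = 1 − 1 = 0, so Q is unchanged — no shift.
The individual effects push in opposite directions; without quantitative information the net direction cannot be determined.

cannot be determined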